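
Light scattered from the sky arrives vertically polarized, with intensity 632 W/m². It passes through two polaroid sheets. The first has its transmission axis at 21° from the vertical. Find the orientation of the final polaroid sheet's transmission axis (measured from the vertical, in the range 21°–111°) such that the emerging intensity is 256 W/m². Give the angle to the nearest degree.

θ ≈ 68°

By Malus's law, I₁ = I₀ cos²(21° − 0°) = I₀ cos²(21°) = 0.8716 I₀.
Target fraction: 256 / 632 W/m² = 0.4051 of I₀.
Need I₂/I₀ = 0.4051, so cos²(θ − 21°) = 0.4051 / 0.8716 = 0.4648.
θ − 21° = arccos(√0.4648) = 47.0°, giving θ ≈ 21 + 47.0 = 68.0°.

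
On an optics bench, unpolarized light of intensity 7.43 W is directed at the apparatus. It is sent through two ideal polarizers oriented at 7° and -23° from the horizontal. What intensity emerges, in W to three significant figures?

Unpolarized light through the first polarizer → I₁ = 7.43 W/2 = 3.715 W, polarized at 7°.
I₂ = I₁ · cos²(30°) = 3.715 · 0.75 = 2.786 W.

I ≈ 2.79 W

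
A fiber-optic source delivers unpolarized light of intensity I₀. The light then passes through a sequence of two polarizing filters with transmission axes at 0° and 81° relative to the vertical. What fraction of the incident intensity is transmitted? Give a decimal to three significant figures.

≈ 0.0122 I₀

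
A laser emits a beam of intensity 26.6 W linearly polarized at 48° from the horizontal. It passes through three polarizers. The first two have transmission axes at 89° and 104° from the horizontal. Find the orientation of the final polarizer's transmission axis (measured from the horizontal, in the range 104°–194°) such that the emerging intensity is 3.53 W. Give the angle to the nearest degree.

θ ≈ 164°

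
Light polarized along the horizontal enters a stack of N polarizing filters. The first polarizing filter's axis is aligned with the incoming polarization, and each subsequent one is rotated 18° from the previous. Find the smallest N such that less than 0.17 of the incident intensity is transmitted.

N = 19

First polarizer is aligned with the polarization: full transmission.
Each further stage multiplies by cos²(18°) = 0.9045.
After N polarizers: T = 0.9045^(N−1). Require T < 0.17 ⇒ N−1 > ln(0.17)/ln(0.9045) = 17.66, so N−1 ≥ 18 and N = 19.
Check: N=19 gives T = 0.1642 < 0.17; N=18 gives T = 0.1816.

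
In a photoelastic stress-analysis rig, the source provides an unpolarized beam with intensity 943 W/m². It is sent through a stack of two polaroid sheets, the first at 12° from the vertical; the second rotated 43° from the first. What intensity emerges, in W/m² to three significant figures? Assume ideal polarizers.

Unpolarized light through the first polarizer → I₁ = 943 W/m²/2 = 471.5 W/m², polarized at 12°.
I₂ = I₁ · cos²(43°) = 471.5 · 0.5349 = 252.2 W/m².

I ≈ 252 W/m²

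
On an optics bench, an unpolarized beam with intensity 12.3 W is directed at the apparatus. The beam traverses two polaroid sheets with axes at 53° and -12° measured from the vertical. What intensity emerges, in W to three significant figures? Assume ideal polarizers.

I ≈ 1.10 W

Unpolarized light through the first polarizer → I₁ = 12.3 W/2 = 6.15 W, polarized at 53°.
I₂ = I₁ · cos²(65°) = 6.15 · 0.1786 = 1.098 W.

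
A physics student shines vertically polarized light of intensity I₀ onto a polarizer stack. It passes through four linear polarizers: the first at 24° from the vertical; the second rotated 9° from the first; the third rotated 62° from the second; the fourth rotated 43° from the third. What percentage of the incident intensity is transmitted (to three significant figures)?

I₁ = I₀ cos²(24° − 0°) = I₀ cos²(24°) = 0.8346 I₀.
I₂ = I₁ cos²(9°) = 0.8346 · 0.9755 I₀ = 0.8141 I₀.
I₃ = I₂ cos²(62°) = 0.8141 · 0.2204 I₀ = 0.1794 I₀.
I₄ = I₃ cos²(43°) = 0.1794 · 0.5349 I₀ = 0.09598 I₀.
That is 9.598% of the incident intensity.

≈ 9.60%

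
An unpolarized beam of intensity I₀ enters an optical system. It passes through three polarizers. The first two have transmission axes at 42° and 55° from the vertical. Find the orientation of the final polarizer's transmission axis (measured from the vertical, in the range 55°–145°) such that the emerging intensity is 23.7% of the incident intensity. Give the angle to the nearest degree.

θ ≈ 100°

Unpolarized light through the first polarizer → I₁ = ½ I₀, now polarized at 42°.
I₂ = I₁ cos²(55° − 42°) = 0.5 I₀ · cos²(13°) = 0.4747 I₀.
Need I₃/I₀ = 0.237, so cos²(θ − 55°) = 0.237 / 0.4747 = 0.4993.
θ − 55° = arccos(√0.4993) = 45.0°, giving θ ≈ 55 + 45.0 = 100.0°.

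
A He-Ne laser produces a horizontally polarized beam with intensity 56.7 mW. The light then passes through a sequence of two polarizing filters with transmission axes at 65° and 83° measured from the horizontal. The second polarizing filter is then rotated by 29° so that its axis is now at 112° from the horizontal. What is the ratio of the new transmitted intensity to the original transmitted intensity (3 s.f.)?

I_new/I_old ≈ 0.514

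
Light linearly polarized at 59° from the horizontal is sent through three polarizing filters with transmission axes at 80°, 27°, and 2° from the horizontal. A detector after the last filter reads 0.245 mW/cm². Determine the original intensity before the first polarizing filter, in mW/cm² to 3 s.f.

I₀ ≈ 0.945 mW/cm²

I₁ = I₀ cos²(80° − 59°) = I₀ cos²(21°) = 0.8716 I₀.
I₂ = I₁ cos²(27° − 80°) = 0.8716 I₀ · cos²(53°) = 0.3157 I₀.
I₃ = I₂ cos²(2° − 27°) = 0.3157 I₀ · cos²(25°) = 0.2593 I₀.
So 0.245 mW/cm² = 0.2593 I₀, giving I₀ = 0.245/0.2593 = 0.9449 mW/cm².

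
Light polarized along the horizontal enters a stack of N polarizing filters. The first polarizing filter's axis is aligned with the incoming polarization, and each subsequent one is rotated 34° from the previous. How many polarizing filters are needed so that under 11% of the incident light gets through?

First polarizer is aligned with the polarization: full transmission.
Each further stage multiplies by cos²(34°) = 0.6873.
After N polarizers: T = 0.6873^(N−1). Require T < 0.11 ⇒ N−1 > ln(0.11)/ln(0.6873) = 5.89, so N−1 ≥ 6 and N = 7.
Check: N=7 gives T = 0.1054 < 0.11; N=6 gives T = 0.1534.

N = 7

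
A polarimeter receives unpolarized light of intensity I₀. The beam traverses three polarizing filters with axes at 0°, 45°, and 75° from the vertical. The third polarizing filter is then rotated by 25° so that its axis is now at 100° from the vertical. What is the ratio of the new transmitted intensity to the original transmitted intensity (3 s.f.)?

Before rotation:
Unpolarized light through the first polarizer → I₁ = ½ I₀, now polarized at 0°.
I₂ = I₁ cos²(45° − 0°) = 0.5 I₀ · cos²(45°) = 0.25 I₀.
I₃ = I₂ cos²(75° − 45°) = 0.25 I₀ · cos²(30°) = 0.1875 I₀.
After rotation:
Unpolarized light through the first polarizer → I₁ = ½ I₀, now polarized at 0°.
I₂ = I₁ cos²(45° − 0°) = 0.5 I₀ · cos²(45°) = 0.25 I₀.
I₃ = I₂ cos²(100° − 45°) = 0.25 I₀ · cos²(55°) = 0.08225 I₀.
Ratio = 0.08225 / 0.1875 = 0.4387.

I_new/I_old ≈ 0.439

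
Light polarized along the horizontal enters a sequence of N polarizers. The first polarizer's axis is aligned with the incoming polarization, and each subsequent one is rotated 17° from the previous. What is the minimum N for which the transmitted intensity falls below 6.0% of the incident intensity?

N = 33

First polarizer is aligned with the polarization: full transmission.
Each further stage multiplies by cos²(17°) = 0.9145.
After N polarizers: T = 0.9145^(N−1). Require T < 0.060 ⇒ N−1 > ln(0.060)/ln(0.9145) = 31.48, so N−1 ≥ 32 and N = 33.
Check: N=33 gives T = 0.0573 < 0.060; N=32 gives T = 0.06266.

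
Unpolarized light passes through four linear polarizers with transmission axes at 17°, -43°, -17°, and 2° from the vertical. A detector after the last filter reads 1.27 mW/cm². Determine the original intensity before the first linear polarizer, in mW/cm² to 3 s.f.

I₀ ≈ 14.1 mW/cm²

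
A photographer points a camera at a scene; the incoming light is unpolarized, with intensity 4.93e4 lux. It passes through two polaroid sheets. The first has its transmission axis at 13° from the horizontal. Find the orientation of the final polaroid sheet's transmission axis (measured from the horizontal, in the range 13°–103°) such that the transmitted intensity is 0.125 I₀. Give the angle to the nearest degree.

Unpolarized light through the first polarizer → I₁ = ½ I₀, now polarized at 13°.
Need I₂/I₀ = 0.125, so cos²(θ − 13°) = 0.125 / 0.5 = 0.25.
θ − 13° = arccos(√0.25) = 60.0°, giving θ ≈ 13 + 60.0 = 73.0°.

θ ≈ 73°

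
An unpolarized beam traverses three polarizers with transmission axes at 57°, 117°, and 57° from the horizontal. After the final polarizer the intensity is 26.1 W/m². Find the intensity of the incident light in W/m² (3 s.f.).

I₀ ≈ 835 W/m²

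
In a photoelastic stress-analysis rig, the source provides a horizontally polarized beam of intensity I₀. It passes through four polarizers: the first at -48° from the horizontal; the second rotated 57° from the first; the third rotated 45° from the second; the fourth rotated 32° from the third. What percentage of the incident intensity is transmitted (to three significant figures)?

≈ 4.78%

By Malus's law, I₁ = I₀ cos²(-48° − 0°) = I₀ cos²(48°) = 0.4477 I₀.
I₂ = I₁ cos²(57°) = 0.4477 · 0.2966 I₀ = 0.1328 I₀.
I₃ = I₂ cos²(45°) = 0.1328 · 0.5 I₀ = 0.06641 I₀.
I₄ = I₃ cos²(32°) = 0.06641 · 0.7192 I₀ = 0.04776 I₀.
That is 4.776% of the incident intensity.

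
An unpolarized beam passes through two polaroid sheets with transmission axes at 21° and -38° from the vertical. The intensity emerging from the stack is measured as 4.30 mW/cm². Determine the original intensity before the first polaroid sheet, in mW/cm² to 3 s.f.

I₀ ≈ 32.4 mW/cm²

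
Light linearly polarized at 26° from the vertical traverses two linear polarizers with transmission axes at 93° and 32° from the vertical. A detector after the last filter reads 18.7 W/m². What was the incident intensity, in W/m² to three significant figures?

I₁ = I₀ cos²(93° − 26°) = I₀ cos²(67°) = 0.1527 I₀.
I₂ = I₁ cos²(32° − 93°) = 0.1527 I₀ · cos²(61°) = 0.03588 I₀.
So 18.7 W/m² = 0.03588 I₀, giving I₀ = 18.7/0.03588 = 521.1 W/m².

I₀ ≈ 521 W/m²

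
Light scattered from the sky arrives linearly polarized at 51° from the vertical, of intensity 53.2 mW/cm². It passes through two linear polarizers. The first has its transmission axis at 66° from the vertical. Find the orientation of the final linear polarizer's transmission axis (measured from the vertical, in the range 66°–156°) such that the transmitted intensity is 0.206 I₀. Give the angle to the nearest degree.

I₁ = I₀ cos²(66° − 51°) = I₀ cos²(15°) = 0.933 I₀.
Need I₂/I₀ = 0.206, so cos²(θ − 66°) = 0.206 / 0.933 = 0.2208.
θ − 66° = arccos(√0.2208) = 62.0°, giving θ ≈ 66 + 62.0 = 128.0°.

θ ≈ 128°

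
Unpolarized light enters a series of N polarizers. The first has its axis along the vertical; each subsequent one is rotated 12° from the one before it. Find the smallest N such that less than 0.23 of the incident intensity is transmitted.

N = 19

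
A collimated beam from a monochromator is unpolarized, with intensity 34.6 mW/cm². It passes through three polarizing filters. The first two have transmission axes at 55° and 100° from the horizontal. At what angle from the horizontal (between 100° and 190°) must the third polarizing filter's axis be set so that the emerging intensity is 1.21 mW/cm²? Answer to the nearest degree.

θ ≈ 168°

Unpolarized light through the first polarizer → I₁ = ½ I₀, now polarized at 55°.
I₂ = I₁ cos²(100° − 55°) = 0.5 I₀ · cos²(45°) = 0.25 I₀.
Target fraction: 1.21 / 34.6 mW/cm² = 0.03497 of I₀.
Need I₃/I₀ = 0.03497, so cos²(θ − 100°) = 0.03497 / 0.25 = 0.1399.
θ − 100° = arccos(√0.1399) = 68.0°, giving θ ≈ 100 + 68.0 = 168.0°.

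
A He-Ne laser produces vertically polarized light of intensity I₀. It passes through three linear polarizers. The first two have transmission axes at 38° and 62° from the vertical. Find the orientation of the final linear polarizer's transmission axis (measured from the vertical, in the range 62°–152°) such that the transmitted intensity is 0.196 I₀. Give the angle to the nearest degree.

θ ≈ 114°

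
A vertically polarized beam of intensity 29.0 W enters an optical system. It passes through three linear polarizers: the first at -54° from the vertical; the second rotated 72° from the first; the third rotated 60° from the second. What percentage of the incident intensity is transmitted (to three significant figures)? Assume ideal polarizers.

≈ 0.825%

By Malus's law, I₁ = 29.0 W · cos²(54°) = 10.02 W.
I₂ = I₁ · cos²(72°) = 10.02 · 0.09549 = 0.9568 W.
I₃ = I₂ · cos²(60°) = 0.9568 · 0.25 = 0.2392 W.
That is 0.8248% of the incident intensity.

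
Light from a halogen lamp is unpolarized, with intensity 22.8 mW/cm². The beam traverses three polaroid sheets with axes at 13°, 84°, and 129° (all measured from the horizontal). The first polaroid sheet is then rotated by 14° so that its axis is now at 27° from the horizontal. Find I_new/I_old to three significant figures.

I_new/I_old ≈ 2.80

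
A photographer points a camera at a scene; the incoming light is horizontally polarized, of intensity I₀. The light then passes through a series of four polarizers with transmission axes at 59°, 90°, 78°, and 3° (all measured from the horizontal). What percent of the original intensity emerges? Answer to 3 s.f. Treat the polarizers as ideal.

≈ 1.25%

By Malus's law, I₁ = I₀ cos²(59° − 0°) = I₀ cos²(59°) = 0.2653 I₀.
I₂ = I₁ cos²(90° − 59°) = 0.2653 I₀ · cos²(31°) = 0.1949 I₀.
I₃ = I₂ cos²(78° − 90°) = 0.1949 I₀ · cos²(12°) = 0.1865 I₀.
I₄ = I₃ cos²(3° − 78°) = 0.1865 I₀ · cos²(75°) = 0.01249 I₀.
That is 1.249% of the incident intensity.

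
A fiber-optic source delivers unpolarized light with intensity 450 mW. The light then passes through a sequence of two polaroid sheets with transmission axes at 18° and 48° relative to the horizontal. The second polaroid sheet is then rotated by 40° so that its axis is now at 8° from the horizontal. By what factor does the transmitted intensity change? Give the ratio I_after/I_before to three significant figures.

Before rotation:
Unpolarized light through the first polarizer → I₁ = ½ I₀, now polarized at 18°.
I₂ = I₁ cos²(48° − 18°) = 0.5 I₀ · cos²(30°) = 0.375 I₀.
After rotation:
Unpolarized light through the first polarizer → I₁ = ½ I₀, now polarized at 18°.
I₂ = I₁ cos²(8° − 18°) = 0.5 I₀ · cos²(10°) = 0.4849 I₀.
Ratio = 0.4849 / 0.375 = 1.293.

I_new/I_old ≈ 1.29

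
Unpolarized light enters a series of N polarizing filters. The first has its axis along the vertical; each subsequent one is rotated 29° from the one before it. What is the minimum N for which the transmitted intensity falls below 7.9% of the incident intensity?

N = 8

First polarizer halves the unpolarized light: factor 1/2.
Each further stage multiplies by cos²(29°) = 0.765.
After N polarizers: T = 0.5·0.765^(N−1). Require T < 0.079 ⇒ N−1 > ln(0.079/0.5)/ln(0.765) = 6.89, so N−1 ≥ 7 and N = 8.
Check: N=8 gives T = 0.07664 < 0.079; N=7 gives T = 0.1002.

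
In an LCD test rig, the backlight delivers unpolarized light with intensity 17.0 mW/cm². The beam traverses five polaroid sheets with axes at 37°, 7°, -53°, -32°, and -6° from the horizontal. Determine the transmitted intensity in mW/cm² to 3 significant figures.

Unpolarized light through the first polarizer → I₁ = 17.0 mW/cm²/2 = 8.5 mW/cm², polarized at 37°.
I₂ = I₁ · cos²(30°) = 8.5 · 0.75 = 6.375 mW/cm².
I₃ = I₂ · cos²(60°) = 6.375 · 0.25 = 1.594 mW/cm².
I₄ = I₃ · cos²(21°) = 1.594 · 0.8716 = 1.389 mW/cm².
I₅ = I₄ · cos²(26°) = 1.389 · 0.8078 = 1.122 mW/cm².

I ≈ 1.12 mW/cm²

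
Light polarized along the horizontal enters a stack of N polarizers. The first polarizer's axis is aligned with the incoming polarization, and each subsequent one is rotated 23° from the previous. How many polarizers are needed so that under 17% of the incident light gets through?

First polarizer is aligned with the polarization: full transmission.
Each further stage multiplies by cos²(23°) = 0.8473.
After N polarizers: T = 0.8473^(N−1). Require T < 0.17 ⇒ N−1 > ln(0.17)/ln(0.8473) = 10.70, so N−1 ≥ 11 and N = 12.
Check: N=12 gives T = 0.1616 < 0.17; N=11 gives T = 0.1908.

N = 12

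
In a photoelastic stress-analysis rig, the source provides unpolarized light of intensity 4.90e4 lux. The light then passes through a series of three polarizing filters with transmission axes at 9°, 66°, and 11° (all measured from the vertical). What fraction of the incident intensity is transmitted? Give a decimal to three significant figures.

I/I₀ ≈ 0.0488

Unpolarized light through the first polarizer → I₁ = 4.90e4 lux/2 = 2.45e+04 lux, polarized at 9°.
I₂ = I₁ · cos²(57°) = 2.45e+04 · 0.2966 = 7267 lux.
I₃ = I₂ · cos²(55°) = 7267 · 0.329 = 2391 lux.
Transmitted fraction = 0.04879.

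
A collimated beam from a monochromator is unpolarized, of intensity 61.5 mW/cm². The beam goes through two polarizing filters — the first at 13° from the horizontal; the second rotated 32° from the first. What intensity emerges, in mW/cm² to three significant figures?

Unpolarized light through the first polarizer → I₁ = 61.5 mW/cm²/2 = 30.75 mW/cm², polarized at 13°.
I₂ = I₁ · cos²(32°) = 30.75 · 0.7192 = 22.11 mW/cm².

I ≈ 22.1 mW/cm²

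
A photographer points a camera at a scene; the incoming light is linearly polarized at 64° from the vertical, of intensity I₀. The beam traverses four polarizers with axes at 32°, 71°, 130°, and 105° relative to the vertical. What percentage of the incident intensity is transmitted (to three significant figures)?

≈ 9.46%

I₁ = I₀ cos²(32° − 64°) = I₀ cos²(32°) = 0.7192 I₀.
I₂ = I₁ cos²(71° − 32°) = 0.7192 I₀ · cos²(39°) = 0.4344 I₀.
I₃ = I₂ cos²(130° − 71°) = 0.4344 I₀ · cos²(59°) = 0.1152 I₀.
I₄ = I₃ cos²(105° − 130°) = 0.1152 I₀ · cos²(25°) = 0.09464 I₀.
That is 9.464% of the incident intensity.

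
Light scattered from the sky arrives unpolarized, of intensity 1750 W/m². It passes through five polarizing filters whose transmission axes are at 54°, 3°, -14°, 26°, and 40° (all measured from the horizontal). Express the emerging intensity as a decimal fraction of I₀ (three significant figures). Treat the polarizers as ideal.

I/I₀ ≈ 0.100

Unpolarized light through the first polarizer → I₁ = 1750 W/m²/2 = 875 W/m², polarized at 54°.
I₂ = I₁ · cos²(51°) = 875 · 0.396 = 346.5 W/m².
I₃ = I₂ · cos²(17°) = 346.5 · 0.9145 = 316.9 W/m².
I₄ = I₃ · cos²(40°) = 316.9 · 0.5868 = 186 W/m².
I₅ = I₄ · cos²(14°) = 186 · 0.9415 = 175.1 W/m².
Transmitted fraction = 0.1001.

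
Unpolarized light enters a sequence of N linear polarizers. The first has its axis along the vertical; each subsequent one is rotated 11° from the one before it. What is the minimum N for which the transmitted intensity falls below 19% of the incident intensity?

First polarizer halves the unpolarized light: factor 1/2.
Each further stage multiplies by cos²(11°) = 0.9636.
After N polarizers: T = 0.5·0.9636^(N−1). Require T < 0.19 ⇒ N−1 > ln(0.19/0.5)/ln(0.9636) = 26.09, so N−1 ≥ 27 and N = 28.
Check: N=28 gives T = 0.1837 < 0.19; N=27 gives T = 0.1906.

N = 28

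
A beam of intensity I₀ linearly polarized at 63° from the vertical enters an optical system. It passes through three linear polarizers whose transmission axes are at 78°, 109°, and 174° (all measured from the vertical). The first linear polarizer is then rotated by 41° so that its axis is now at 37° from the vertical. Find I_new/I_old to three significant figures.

Before rotation:
I₁ = I₀ cos²(78° − 63°) = I₀ cos²(15°) = 0.933 I₀.
I₂ = I₁ cos²(109° − 78°) = 0.933 I₀ · cos²(31°) = 0.6855 I₀.
I₃ = I₂ cos²(174° − 109°) = 0.6855 I₀ · cos²(65°) = 0.1224 I₀.
After rotation:
I₁ = I₀ cos²(37° − 63°) = I₀ cos²(26°) = 0.8078 I₀.
I₂ = I₁ cos²(109° − 37°) = 0.8078 I₀ · cos²(72°) = 0.07714 I₀.
I₃ = I₂ cos²(174° − 109°) = 0.07714 I₀ · cos²(65°) = 0.01378 I₀.
Ratio = 0.01378 / 0.1224 = 0.1125.

I_new/I_old ≈ 0.113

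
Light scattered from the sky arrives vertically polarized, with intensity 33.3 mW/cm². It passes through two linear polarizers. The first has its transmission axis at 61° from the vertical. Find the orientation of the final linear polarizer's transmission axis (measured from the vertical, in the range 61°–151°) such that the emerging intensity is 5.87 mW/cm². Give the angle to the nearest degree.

θ ≈ 91°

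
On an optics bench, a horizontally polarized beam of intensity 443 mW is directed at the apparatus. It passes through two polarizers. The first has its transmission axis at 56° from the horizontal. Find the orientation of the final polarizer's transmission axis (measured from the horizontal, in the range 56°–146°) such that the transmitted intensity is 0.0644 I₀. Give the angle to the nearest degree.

θ ≈ 119°

I₁ = I₀ cos²(56° − 0°) = I₀ cos²(56°) = 0.3127 I₀.
Need I₂/I₀ = 0.0644, so cos²(θ − 56°) = 0.0644 / 0.3127 = 0.206.
θ − 56° = arccos(√0.206) = 63.0°, giving θ ≈ 56 + 63.0 = 119.0°.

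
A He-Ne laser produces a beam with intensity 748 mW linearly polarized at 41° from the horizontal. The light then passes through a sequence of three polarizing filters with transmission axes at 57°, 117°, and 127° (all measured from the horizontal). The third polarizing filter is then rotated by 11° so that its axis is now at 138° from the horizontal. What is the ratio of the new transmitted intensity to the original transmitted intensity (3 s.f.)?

Before rotation:
By Malus's law, I₁ = I₀ cos²(57° − 41°) = I₀ cos²(16°) = 0.924 I₀.
I₂ = I₁ cos²(117° − 57°) = 0.924 I₀ · cos²(60°) = 0.231 I₀.
I₃ = I₂ cos²(127° − 117°) = 0.231 I₀ · cos²(10°) = 0.224 I₀.
After rotation:
I₁ = I₀ cos²(57° − 41°) = I₀ cos²(16°) = 0.924 I₀.
I₂ = I₁ cos²(117° − 57°) = 0.924 I₀ · cos²(60°) = 0.231 I₀.
I₃ = I₂ cos²(138° − 117°) = 0.231 I₀ · cos²(21°) = 0.2013 I₀.
Ratio = 0.2013 / 0.224 = 0.8987.

I_new/I_old ≈ 0.899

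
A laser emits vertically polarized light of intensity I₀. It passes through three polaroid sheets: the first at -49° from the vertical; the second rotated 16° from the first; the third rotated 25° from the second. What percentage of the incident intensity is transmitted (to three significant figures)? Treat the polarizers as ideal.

≈ 32.7%

I₁ = I₀ cos²(-49° − 0°) = I₀ cos²(49°) = 0.4304 I₀.
I₂ = I₁ cos²(16°) = 0.4304 · 0.924 I₀ = 0.3977 I₀.
I₃ = I₂ cos²(25°) = 0.3977 · 0.8214 I₀ = 0.3267 I₀.
That is 32.67% of the incident intensity.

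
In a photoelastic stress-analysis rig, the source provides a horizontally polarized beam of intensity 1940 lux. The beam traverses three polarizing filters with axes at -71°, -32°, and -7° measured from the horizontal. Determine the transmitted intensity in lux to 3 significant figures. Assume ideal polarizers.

I ≈ 102 lux

I₁ = 1940 lux · cos²(71°) = 205.6 lux.
I₂ = I₁ · cos²(39°) = 205.6 · 0.604 = 124.2 lux.
I₃ = I₂ · cos²(25°) = 124.2 · 0.8214 = 102 lux.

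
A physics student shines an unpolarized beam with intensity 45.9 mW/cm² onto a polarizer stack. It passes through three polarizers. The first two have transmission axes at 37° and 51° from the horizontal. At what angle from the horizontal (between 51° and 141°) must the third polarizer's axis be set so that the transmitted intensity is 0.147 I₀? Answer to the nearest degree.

Unpolarized light through the first polarizer → I₁ = ½ I₀, now polarized at 37°.
I₂ = I₁ cos²(51° − 37°) = 0.5 I₀ · cos²(14°) = 0.4707 I₀.
Need I₃/I₀ = 0.147, so cos²(θ − 51°) = 0.147 / 0.4707 = 0.3123.
θ − 51° = arccos(√0.3123) = 56.0°, giving θ ≈ 51 + 56.0 = 107.0°.

θ ≈ 107°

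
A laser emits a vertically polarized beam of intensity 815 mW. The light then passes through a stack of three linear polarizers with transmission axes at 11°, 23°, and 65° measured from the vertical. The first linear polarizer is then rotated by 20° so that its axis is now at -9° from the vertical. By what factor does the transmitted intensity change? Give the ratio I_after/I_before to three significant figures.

I_new/I_old ≈ 0.761

Before rotation:
By Malus's law, I₁ = I₀ cos²(11° − 0°) = I₀ cos²(11°) = 0.9636 I₀.
I₂ = I₁ cos²(23° − 11°) = 0.9636 I₀ · cos²(12°) = 0.9219 I₀.
I₃ = I₂ cos²(65° − 23°) = 0.9219 I₀ · cos²(42°) = 0.5092 I₀.
After rotation:
I₁ = I₀ cos²(-9° − 0°) = I₀ cos²(9°) = 0.9755 I₀.
I₂ = I₁ cos²(23° + 9°) = 0.9755 I₀ · cos²(32°) = 0.7016 I₀.
I₃ = I₂ cos²(65° − 23°) = 0.7016 I₀ · cos²(42°) = 0.3875 I₀.
Ratio = 0.3875 / 0.5092 = 0.761.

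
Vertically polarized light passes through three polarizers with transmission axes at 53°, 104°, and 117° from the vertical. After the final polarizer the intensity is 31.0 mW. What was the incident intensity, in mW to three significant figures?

I₀ ≈ 228 mW

I₁ = I₀ cos²(53° − 0°) = I₀ cos²(53°) = 0.3622 I₀.
I₂ = I₁ cos²(104° − 53°) = 0.3622 I₀ · cos²(51°) = 0.1434 I₀.
I₃ = I₂ cos²(117° − 104°) = 0.1434 I₀ · cos²(13°) = 0.1362 I₀.
So 31.0 mW = 0.1362 I₀, giving I₀ = 31.0/0.1362 = 227.6 mW.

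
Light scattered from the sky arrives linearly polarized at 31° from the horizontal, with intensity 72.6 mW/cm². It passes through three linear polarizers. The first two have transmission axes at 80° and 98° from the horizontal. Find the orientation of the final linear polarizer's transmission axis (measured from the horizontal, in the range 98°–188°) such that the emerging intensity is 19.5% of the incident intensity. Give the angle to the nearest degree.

I₁ = I₀ cos²(80° − 31°) = I₀ cos²(49°) = 0.4304 I₀.
I₂ = I₁ cos²(98° − 80°) = 0.4304 I₀ · cos²(18°) = 0.3893 I₀.
Need I₃/I₀ = 0.195, so cos²(θ − 98°) = 0.195 / 0.3893 = 0.5009.
θ − 98° = arccos(√0.5009) = 44.9°, giving θ ≈ 98 + 44.9 = 142.9°.

θ ≈ 143°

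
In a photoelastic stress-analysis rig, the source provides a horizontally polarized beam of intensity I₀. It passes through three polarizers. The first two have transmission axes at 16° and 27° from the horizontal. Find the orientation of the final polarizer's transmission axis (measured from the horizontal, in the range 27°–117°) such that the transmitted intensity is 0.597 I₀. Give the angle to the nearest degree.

I₁ = I₀ cos²(16° − 0°) = I₀ cos²(16°) = 0.924 I₀.
I₂ = I₁ cos²(27° − 16°) = 0.924 I₀ · cos²(11°) = 0.8904 I₀.
Need I₃/I₀ = 0.597, so cos²(θ − 27°) = 0.597 / 0.8904 = 0.6705.
θ − 27° = arccos(√0.6705) = 35.0°, giving θ ≈ 27 + 35.0 = 62.0°.

θ ≈ 62°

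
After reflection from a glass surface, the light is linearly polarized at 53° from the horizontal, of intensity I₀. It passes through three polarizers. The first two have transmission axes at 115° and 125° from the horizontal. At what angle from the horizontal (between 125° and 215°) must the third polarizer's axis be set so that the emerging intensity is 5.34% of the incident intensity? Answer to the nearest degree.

I₁ = I₀ cos²(115° − 53°) = I₀ cos²(62°) = 0.2204 I₀.
I₂ = I₁ cos²(125° − 115°) = 0.2204 I₀ · cos²(10°) = 0.2138 I₀.
Need I₃/I₀ = 0.0534, so cos²(θ − 125°) = 0.0534 / 0.2138 = 0.2498.
θ − 125° = arccos(√0.2498) = 60.0°, giving θ ≈ 125 + 60.0 = 185.0°.

θ ≈ 185°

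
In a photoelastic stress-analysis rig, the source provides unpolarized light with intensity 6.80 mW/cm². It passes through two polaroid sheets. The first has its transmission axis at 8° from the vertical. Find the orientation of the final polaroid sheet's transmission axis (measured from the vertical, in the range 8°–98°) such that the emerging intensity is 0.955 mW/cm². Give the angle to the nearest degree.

θ ≈ 66°

Unpolarized light through the first polarizer → I₁ = ½ I₀, now polarized at 8°.
Target fraction: 0.955 / 6.80 mW/cm² = 0.1404 of I₀.
Need I₂/I₀ = 0.1404, so cos²(θ − 8°) = 0.1404 / 0.5 = 0.2809.
θ − 8° = arccos(√0.2809) = 58.0°, giving θ ≈ 8 + 58.0 = 66.0°.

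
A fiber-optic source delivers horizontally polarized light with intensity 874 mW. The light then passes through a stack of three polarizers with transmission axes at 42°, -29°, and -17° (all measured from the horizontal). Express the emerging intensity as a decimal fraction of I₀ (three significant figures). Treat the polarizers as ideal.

I/I₀ ≈ 0.0560

By Malus's law, I₁ = 874 mW · cos²(42°) = 482.7 mW.
I₂ = I₁ · cos²(71°) = 482.7 · 0.106 = 51.16 mW.
I₃ = I₂ · cos²(12°) = 51.16 · 0.9568 = 48.95 mW.
Transmitted fraction = 0.05601.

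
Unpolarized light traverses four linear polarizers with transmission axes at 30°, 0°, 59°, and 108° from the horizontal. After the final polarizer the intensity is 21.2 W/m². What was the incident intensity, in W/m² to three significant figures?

I₀ ≈ 495 W/m²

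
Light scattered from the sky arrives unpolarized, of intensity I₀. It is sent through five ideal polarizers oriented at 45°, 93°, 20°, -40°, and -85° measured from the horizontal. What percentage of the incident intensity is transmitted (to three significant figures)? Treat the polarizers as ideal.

≈ 0.239%

Unpolarized light through the first polarizer → I₁ = ½ I₀, now polarized at 45°.
I₂ = I₁ cos²(93° − 45°) = 0.5 I₀ · cos²(48°) = 0.2239 I₀.
I₃ = I₂ cos²(20° − 93°) = 0.2239 I₀ · cos²(73°) = 0.01914 I₀.
I₄ = I₃ cos²(-40° − 20°) = 0.01914 I₀ · cos²(60°) = 0.004784 I₀.
I₅ = I₄ cos²(-85° + 40°) = 0.004784 I₀ · cos²(45°) = 0.002392 I₀.
That is 0.2392% of the incident intensity.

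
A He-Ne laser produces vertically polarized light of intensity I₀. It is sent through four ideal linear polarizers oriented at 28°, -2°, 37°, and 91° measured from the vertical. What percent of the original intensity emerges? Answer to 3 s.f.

By Malus's law, I₁ = I₀ cos²(28° − 0°) = I₀ cos²(28°) = 0.7796 I₀.
I₂ = I₁ cos²(-2° − 28°) = 0.7796 I₀ · cos²(30°) = 0.5847 I₀.
I₃ = I₂ cos²(37° + 2°) = 0.5847 I₀ · cos²(39°) = 0.3531 I₀.
I₄ = I₃ cos²(91° − 37°) = 0.3531 I₀ · cos²(54°) = 0.122 I₀.
That is 12.2% of the incident intensity.

≈ 12.2%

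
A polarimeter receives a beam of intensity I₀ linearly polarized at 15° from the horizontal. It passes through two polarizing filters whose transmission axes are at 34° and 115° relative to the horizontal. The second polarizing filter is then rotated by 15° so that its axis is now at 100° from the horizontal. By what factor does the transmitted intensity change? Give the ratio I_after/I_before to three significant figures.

Before rotation:
By Malus's law, I₁ = I₀ cos²(34° − 15°) = I₀ cos²(19°) = 0.894 I₀.
I₂ = I₁ cos²(115° − 34°) = 0.894 I₀ · cos²(81°) = 0.02188 I₀.
After rotation:
I₁ = I₀ cos²(34° − 15°) = I₀ cos²(19°) = 0.894 I₀.
I₂ = I₁ cos²(100° − 34°) = 0.894 I₀ · cos²(66°) = 0.1479 I₀.
Ratio = 0.1479 / 0.02188 = 6.76.

I_new/I_old ≈ 6.76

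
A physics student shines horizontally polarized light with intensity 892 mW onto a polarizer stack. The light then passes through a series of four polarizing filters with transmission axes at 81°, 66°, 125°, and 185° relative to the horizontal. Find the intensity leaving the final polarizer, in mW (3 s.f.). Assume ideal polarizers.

I ≈ 1.35 mW

By Malus's law, I₁ = 892 mW · cos²(81°) = 21.83 mW.
I₂ = I₁ · cos²(15°) = 21.83 · 0.933 = 20.37 mW.
I₃ = I₂ · cos²(59°) = 20.37 · 0.2653 = 5.403 mW.
I₄ = I₃ · cos²(60°) = 5.403 · 0.25 = 1.351 mW.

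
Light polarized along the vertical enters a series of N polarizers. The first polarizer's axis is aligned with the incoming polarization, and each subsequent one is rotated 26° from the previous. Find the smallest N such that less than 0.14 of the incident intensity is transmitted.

First polarizer is aligned with the polarization: full transmission.
Each further stage multiplies by cos²(26°) = 0.8078.
After N polarizers: T = 0.8078^(N−1). Require T < 0.14 ⇒ N−1 > ln(0.14)/ln(0.8078) = 9.21, so N−1 ≥ 10 and N = 11.
Check: N=11 gives T = 0.1184 < 0.14; N=10 gives T = 0.1465.

N = 11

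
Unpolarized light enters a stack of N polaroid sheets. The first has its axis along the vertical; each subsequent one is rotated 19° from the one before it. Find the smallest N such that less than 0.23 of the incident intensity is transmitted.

First polarizer halves the unpolarized light: factor 1/2.
Each further stage multiplies by cos²(19°) = 0.894.
After N polarizers: T = 0.5·0.894^(N−1). Require T < 0.23 ⇒ N−1 > ln(0.23/0.5)/ln(0.894) = 6.93, so N−1 ≥ 7 and N = 8.
Check: N=8 gives T = 0.2282 < 0.23; N=7 gives T = 0.2553.

N = 8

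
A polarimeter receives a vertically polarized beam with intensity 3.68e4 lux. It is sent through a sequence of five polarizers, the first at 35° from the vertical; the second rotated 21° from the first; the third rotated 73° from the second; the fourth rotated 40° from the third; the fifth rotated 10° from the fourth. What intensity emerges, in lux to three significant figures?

I₁ = 3.68e4 lux · cos²(35°) = 2.469e+04 lux.
I₂ = I₁ · cos²(21°) = 2.469e+04 · 0.8716 = 2.152e+04 lux.
I₃ = I₂ · cos²(73°) = 2.152e+04 · 0.08548 = 1840 lux.
I₄ = I₃ · cos²(40°) = 1840 · 0.5868 = 1080 lux.
I₅ = I₄ · cos²(10°) = 1080 · 0.9698 = 1047 lux.

I ≈ 1050 lux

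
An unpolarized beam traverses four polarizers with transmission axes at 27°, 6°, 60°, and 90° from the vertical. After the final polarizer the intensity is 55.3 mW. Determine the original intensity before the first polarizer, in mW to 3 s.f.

I₀ ≈ 490 mW

Unpolarized light through the first polarizer → I₁ = ½ I₀, now polarized at 27°.
I₂ = I₁ cos²(6° − 27°) = 0.5 I₀ · cos²(21°) = 0.4358 I₀.
I₃ = I₂ cos²(60° − 6°) = 0.4358 I₀ · cos²(54°) = 0.1506 I₀.
I₄ = I₃ cos²(90° − 60°) = 0.1506 I₀ · cos²(30°) = 0.1129 I₀.
So 55.3 mW = 0.1129 I₀, giving I₀ = 55.3/0.1129 = 489.7 mW.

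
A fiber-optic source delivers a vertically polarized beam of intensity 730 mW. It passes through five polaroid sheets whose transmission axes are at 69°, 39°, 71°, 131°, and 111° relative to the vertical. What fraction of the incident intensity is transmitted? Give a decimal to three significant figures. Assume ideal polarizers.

I/I₀ ≈ 0.0153

I₁ = 730 mW · cos²(69°) = 93.75 mW.
I₂ = I₁ · cos²(30°) = 93.75 · 0.75 = 70.31 mW.
I₃ = I₂ · cos²(32°) = 70.31 · 0.7192 = 50.57 mW.
I₄ = I₃ · cos²(60°) = 50.57 · 0.25 = 12.64 mW.
I₅ = I₄ · cos²(20°) = 12.64 · 0.883 = 11.16 mW.
Transmitted fraction = 0.01529.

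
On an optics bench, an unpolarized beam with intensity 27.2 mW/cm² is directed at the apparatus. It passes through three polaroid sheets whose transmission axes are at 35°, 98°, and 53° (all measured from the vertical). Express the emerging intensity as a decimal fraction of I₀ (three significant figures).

Unpolarized light through the first polarizer → I₁ = 27.2 mW/cm²/2 = 13.6 mW/cm², polarized at 35°.
I₂ = I₁ · cos²(63°) = 13.6 · 0.2061 = 2.803 mW/cm².
I₃ = I₂ · cos²(45°) = 2.803 · 0.5 = 1.402 mW/cm².
Transmitted fraction = 0.05153.

I/I₀ ≈ 0.0515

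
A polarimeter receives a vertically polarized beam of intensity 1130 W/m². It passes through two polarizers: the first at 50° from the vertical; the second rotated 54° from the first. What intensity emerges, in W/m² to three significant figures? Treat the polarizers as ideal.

By Malus's law, I₁ = 1130 W/m² · cos²(50°) = 466.9 W/m².
I₂ = I₁ · cos²(54°) = 466.9 · 0.3455 = 161.3 W/m².

I ≈ 161 W/m²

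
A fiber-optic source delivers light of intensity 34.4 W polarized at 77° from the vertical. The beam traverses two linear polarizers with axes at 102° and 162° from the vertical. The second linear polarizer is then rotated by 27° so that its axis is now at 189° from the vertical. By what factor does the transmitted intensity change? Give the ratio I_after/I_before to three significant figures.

Before rotation:
I₁ = I₀ cos²(102° − 77°) = I₀ cos²(25°) = 0.8214 I₀.
I₂ = I₁ cos²(162° − 102°) = 0.8214 I₀ · cos²(60°) = 0.2053 I₀.
After rotation:
I₁ = I₀ cos²(102° − 77°) = I₀ cos²(25°) = 0.8214 I₀.
I₂ = I₁ cos²(189° − 102°) = 0.8214 I₀ · cos²(87°) = 0.00225 I₀.
Ratio = 0.00225 / 0.2053 = 0.01096.

I_new/I_old ≈ 0.0110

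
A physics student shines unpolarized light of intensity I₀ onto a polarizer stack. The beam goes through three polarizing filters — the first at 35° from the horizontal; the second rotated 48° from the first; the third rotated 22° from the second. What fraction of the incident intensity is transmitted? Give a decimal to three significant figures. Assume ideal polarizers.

Unpolarized light through the first polarizer → I₁ = ½ I₀, now polarized at 35°.
I₂ = I₁ cos²(48°) = 0.5 · 0.4477 I₀ = 0.2239 I₀.
I₃ = I₂ cos²(22°) = 0.2239 · 0.8597 I₀ = 0.1925 I₀.
Transmitted fraction = 0.1925.

≈ 0.192 I₀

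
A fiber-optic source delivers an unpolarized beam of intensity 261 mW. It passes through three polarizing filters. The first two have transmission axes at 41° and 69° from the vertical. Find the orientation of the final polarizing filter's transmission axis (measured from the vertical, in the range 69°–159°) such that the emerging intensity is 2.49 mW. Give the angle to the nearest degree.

θ ≈ 150°

Unpolarized light through the first polarizer → I₁ = ½ I₀, now polarized at 41°.
I₂ = I₁ cos²(69° − 41°) = 0.5 I₀ · cos²(28°) = 0.3898 I₀.
Target fraction: 2.49 / 261 mW = 0.00954 of I₀.
Need I₃/I₀ = 0.00954, so cos²(θ − 69°) = 0.00954 / 0.3898 = 0.02447.
θ − 69° = arccos(√0.02447) = 81.0°, giving θ ≈ 69 + 81.0 = 150.0°.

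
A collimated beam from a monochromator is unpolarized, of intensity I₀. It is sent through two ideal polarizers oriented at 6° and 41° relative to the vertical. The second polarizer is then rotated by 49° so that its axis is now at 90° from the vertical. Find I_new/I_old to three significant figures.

Before rotation:
Unpolarized light through the first polarizer → I₁ = ½ I₀, now polarized at 6°.
I₂ = I₁ cos²(41° − 6°) = 0.5 I₀ · cos²(35°) = 0.3355 I₀.
After rotation:
Unpolarized light through the first polarizer → I₁ = ½ I₀, now polarized at 6°.
I₂ = I₁ cos²(90° − 6°) = 0.5 I₀ · cos²(84°) = 0.005463 I₀.
Ratio = 0.005463 / 0.3355 = 0.01628.

I_new/I_old ≈ 0.0163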